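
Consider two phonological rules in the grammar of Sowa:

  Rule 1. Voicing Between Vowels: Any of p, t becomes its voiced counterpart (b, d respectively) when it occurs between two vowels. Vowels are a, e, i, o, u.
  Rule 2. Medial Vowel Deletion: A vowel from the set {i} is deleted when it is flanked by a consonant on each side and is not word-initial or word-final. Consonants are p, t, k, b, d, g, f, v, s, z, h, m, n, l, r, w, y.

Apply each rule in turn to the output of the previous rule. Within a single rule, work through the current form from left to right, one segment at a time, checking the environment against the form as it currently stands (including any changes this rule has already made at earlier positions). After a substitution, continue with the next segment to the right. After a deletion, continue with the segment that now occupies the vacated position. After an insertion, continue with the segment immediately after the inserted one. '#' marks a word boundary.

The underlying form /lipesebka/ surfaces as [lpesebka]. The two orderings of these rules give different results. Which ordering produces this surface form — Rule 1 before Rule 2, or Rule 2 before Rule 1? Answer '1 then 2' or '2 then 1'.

2 then 1

Order 1 then 2:
  1 Voicing Between Vowels: [lipesebka] → [libesebka]
  2 Medial Vowel Deletion: [libesebka] → [lbesebka]
  result: [lbesebka]
Order 2 then 1:
  2 Medial Vowel Deletion: [lipesebka] → [lpesebka]
  1 Voicing Between Vowels: no change — [lpesebka]
  result: [lpesebka]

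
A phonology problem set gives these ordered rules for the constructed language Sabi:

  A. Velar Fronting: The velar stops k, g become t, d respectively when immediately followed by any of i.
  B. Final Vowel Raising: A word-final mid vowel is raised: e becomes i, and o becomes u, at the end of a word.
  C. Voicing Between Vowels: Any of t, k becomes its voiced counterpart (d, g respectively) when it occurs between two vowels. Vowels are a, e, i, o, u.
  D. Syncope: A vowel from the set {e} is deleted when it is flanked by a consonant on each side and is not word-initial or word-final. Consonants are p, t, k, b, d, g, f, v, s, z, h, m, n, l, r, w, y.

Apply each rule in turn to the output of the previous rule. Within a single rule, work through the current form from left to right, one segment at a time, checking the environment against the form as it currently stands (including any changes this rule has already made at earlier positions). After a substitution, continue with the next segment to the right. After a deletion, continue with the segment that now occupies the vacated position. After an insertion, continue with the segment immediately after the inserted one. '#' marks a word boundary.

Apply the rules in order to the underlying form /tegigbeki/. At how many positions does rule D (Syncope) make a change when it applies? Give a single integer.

2

A Velar Fronting: [tegigbeki] → [tedigbeti]
B Final Vowel Raising: no change — [tedigbeti]
C Voicing Between Vowels: [tedigbeti] → [tedigbedi]
D Syncope: [tedigbedi] → [tdigbdi]
Rule D changed 2 position(s).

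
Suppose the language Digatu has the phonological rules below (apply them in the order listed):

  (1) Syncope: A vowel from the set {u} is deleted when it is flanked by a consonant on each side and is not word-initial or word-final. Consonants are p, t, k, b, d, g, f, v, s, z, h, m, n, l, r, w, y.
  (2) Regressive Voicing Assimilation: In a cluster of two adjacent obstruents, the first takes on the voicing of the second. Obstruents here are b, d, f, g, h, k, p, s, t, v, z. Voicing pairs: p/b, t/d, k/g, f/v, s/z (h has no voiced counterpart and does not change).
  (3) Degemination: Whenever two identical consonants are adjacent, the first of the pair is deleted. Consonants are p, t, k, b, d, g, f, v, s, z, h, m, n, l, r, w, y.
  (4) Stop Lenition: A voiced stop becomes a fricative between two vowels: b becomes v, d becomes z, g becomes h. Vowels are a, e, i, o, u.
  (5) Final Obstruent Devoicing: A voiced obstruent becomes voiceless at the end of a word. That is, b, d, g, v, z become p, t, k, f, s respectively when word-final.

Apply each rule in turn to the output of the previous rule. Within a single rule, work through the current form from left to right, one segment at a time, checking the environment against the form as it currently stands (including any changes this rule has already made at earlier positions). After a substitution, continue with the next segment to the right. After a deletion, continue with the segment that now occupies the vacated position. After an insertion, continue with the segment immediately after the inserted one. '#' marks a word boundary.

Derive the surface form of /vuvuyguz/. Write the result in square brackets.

[vygs]

(1) Syncope: [vuvuyguz] → [vvygz]
(2) Regressive Voicing Assimilation: no change — [vvygz]
(3) Degemination: [vvygz] → [vygz]
(4) Stop Lenition: no change — [vygz]
(5) Final Obstruent Devoicing: [vygz] → [vygs]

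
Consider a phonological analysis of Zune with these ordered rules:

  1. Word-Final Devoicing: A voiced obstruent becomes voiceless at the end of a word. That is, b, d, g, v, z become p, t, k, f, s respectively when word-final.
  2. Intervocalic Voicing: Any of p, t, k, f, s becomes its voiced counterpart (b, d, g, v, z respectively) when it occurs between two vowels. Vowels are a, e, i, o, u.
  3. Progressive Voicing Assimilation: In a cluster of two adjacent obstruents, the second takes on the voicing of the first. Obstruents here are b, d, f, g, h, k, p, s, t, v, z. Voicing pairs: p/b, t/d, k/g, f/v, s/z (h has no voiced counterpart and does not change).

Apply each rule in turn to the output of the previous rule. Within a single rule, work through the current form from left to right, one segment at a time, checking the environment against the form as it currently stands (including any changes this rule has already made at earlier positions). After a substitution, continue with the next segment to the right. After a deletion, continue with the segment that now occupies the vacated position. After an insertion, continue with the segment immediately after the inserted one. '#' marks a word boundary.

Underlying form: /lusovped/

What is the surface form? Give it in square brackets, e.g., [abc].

[luzovbet]

1 Word-Final Devoicing: [lusovped] → [lusovpet]
2 Intervocalic Voicing: [lusovpet] → [luzovpet]
3 Progressive Voicing Assimilation: [luzovpet] → [luzovbet]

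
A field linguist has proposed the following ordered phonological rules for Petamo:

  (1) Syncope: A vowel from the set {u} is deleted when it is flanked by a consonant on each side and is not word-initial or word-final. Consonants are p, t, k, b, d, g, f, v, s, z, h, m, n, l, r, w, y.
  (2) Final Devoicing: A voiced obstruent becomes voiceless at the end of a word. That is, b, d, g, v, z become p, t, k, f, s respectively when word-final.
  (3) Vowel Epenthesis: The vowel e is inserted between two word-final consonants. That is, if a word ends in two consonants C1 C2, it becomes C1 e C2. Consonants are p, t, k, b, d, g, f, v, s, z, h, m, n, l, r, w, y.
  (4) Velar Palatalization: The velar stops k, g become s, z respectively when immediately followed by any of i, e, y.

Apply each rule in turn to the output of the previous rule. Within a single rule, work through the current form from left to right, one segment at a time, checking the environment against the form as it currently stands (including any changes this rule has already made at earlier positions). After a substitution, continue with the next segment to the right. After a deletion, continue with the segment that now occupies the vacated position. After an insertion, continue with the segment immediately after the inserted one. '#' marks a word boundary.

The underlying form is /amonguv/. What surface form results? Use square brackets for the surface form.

(1) Syncope: [amonguv] → [amongv]
(2) Final Devoicing: [amongv] → [amongf]
(3) Vowel Epenthesis: [amongf] → [amongef]
(4) Velar Palatalization: [amongef] → [amonzef]

[amonzef]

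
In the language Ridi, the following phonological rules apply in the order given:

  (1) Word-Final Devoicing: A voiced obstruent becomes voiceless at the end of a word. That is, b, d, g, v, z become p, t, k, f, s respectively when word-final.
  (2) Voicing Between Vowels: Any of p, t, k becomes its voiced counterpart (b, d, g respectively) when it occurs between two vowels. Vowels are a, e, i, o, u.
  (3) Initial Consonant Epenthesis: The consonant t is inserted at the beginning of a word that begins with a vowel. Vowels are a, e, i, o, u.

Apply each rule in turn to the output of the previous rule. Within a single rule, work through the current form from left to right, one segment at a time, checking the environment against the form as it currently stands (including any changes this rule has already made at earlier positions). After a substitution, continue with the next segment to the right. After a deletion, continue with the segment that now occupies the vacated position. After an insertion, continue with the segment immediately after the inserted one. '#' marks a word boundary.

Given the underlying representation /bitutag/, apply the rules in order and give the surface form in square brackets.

(1) Word-Final Devoicing: [bitutag] → [bitutak]
(2) Voicing Between Vowels: [bitutak] → [bidudak]
(3) Initial Consonant Epenthesis: no change — [bidudak]

[bidudak]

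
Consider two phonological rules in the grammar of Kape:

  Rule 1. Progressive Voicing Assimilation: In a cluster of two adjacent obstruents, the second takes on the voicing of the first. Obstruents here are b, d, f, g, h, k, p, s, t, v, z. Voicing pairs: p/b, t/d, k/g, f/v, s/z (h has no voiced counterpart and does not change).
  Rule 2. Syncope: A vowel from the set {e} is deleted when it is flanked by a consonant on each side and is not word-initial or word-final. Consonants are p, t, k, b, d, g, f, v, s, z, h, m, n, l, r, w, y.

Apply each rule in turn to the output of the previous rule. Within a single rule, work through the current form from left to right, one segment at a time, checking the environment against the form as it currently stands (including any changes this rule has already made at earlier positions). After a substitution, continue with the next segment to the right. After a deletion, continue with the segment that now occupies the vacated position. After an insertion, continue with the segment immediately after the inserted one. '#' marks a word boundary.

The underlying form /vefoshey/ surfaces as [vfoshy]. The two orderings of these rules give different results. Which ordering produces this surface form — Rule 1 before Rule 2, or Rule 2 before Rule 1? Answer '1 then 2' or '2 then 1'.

Order 1 then 2:
  1 Progressive Voicing Assimilation: no change — [vefoshey]
  2 Syncope: [vefoshey] → [vfoshy]
  result: [vfoshy]
Order 2 then 1:
  2 Syncope: [vefoshey] → [vfoshy]
  1 Progressive Voicing Assimilation: [vfoshy] → [vvoshy]
  result: [vvoshy]

1 then 2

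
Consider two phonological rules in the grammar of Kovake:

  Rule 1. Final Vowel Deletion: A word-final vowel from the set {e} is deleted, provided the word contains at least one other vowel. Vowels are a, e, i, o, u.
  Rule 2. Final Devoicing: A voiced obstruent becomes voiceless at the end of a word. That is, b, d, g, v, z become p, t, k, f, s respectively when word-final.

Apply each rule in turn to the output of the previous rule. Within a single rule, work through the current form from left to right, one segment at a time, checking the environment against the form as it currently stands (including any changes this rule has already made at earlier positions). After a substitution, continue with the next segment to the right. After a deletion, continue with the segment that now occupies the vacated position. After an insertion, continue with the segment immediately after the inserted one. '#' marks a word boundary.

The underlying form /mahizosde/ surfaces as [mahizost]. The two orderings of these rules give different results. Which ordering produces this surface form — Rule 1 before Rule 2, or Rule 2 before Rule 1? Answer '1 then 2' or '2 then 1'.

1 then 2

Order 1 then 2:
  1 Final Vowel Deletion: [mahizosde] → [mahizosd]
  2 Final Devoicing: [mahizosd] → [mahizost]
  result: [mahizost]
Order 2 then 1:
  2 Final Devoicing: no change — [mahizosde]
  1 Final Vowel Deletion: [mahizosde] → [mahizosd]
  result: [mahizosd]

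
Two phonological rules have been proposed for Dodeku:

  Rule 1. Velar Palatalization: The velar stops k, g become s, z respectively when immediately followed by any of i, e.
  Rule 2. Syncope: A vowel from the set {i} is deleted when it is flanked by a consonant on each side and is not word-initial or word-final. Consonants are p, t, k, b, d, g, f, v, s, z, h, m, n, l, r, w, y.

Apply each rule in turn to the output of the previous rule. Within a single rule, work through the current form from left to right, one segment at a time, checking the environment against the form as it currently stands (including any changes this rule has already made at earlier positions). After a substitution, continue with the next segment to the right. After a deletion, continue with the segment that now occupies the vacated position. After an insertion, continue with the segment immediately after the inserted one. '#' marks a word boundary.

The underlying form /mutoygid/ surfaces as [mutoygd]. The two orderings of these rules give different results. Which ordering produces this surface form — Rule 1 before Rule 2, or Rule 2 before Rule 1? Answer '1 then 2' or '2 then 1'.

Order 1 then 2:
  1 Velar Palatalization: [mutoygid] → [mutoyzid]
  2 Syncope: [mutoyzid] → [mutoyzd]
  result: [mutoyzd]
Order 2 then 1:
  2 Syncope: [mutoygid] → [mutoygd]
  1 Velar Palatalization: no change — [mutoygd]
  result: [mutoygd]

2 then 1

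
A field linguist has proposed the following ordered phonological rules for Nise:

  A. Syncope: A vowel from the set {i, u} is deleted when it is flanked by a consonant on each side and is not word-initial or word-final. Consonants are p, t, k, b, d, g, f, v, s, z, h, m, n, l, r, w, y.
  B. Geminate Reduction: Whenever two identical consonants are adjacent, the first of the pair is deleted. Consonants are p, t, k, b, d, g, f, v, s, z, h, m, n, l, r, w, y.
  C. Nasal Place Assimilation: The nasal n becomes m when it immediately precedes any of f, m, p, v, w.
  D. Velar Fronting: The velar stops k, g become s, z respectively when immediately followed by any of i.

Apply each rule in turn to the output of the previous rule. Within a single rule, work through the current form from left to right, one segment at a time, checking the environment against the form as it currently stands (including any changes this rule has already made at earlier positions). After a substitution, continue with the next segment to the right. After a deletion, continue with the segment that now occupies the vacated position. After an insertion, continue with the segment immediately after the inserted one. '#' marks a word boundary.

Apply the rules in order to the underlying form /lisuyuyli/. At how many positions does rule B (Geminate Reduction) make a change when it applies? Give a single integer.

A Syncope: [lisuyuyli] → [lsyyli]
B Geminate Reduction: [lsyyli] → [lsyli]
C Nasal Place Assimilation: no change — [lsyli]
D Velar Fronting: no change — [lsyli]
Rule B changed 1 position(s).

1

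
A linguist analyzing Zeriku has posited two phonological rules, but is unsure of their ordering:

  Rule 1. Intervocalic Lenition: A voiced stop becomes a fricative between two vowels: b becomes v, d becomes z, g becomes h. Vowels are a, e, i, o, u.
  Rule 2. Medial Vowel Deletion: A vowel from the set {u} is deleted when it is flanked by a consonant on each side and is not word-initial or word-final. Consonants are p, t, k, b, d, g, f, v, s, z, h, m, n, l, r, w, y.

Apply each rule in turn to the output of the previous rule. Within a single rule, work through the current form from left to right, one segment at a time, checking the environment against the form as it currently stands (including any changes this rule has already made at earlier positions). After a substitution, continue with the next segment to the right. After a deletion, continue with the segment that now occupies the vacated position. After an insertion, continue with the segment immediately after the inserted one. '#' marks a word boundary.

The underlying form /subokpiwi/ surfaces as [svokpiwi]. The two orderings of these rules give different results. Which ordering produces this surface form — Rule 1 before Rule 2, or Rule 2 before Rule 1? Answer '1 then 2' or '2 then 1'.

Order 1 then 2:
  1 Intervocalic Lenition: [subokpiwi] → [suvokpiwi]
  2 Medial Vowel Deletion: [suvokpiwi] → [svokpiwi]
  result: [svokpiwi]
Order 2 then 1:
  2 Medial Vowel Deletion: [subokpiwi] → [sbokpiwi]
  1 Intervocalic Lenition: no change — [sbokpiwi]
  result: [sbokpiwi]

1 then 2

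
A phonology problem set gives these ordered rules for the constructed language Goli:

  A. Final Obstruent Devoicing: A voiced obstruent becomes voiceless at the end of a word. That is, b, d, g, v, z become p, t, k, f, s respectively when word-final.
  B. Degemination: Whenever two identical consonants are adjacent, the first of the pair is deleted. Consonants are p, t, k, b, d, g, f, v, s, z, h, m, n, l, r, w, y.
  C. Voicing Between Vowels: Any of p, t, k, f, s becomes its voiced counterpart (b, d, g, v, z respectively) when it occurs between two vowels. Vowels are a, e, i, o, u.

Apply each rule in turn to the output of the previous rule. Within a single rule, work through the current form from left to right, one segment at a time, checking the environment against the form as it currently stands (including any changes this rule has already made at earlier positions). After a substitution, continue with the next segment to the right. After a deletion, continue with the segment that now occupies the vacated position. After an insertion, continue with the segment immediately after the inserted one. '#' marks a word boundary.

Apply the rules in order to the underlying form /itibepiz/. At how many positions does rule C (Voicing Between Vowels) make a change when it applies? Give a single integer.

2

A Final Obstruent Devoicing: [itibepiz] → [itibepis]
B Degemination: no change — [itibepis]
C Voicing Between Vowels: [itibepis] → [idibebis]
Rule C changed 2 position(s).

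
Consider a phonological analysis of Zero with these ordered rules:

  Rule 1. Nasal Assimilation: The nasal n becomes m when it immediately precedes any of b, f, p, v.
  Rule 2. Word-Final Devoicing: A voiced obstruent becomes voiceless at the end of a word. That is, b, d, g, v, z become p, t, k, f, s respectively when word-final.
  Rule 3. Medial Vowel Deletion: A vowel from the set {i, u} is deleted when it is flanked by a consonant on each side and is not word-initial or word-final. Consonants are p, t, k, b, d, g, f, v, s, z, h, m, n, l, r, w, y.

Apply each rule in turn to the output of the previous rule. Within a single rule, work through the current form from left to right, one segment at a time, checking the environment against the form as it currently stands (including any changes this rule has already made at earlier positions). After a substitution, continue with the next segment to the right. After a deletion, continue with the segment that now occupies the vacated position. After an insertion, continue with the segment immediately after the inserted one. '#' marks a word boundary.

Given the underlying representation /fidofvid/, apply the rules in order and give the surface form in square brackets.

Rule 1 Nasal Assimilation: no change — [fidofvid]
Rule 2 Word-Final Devoicing: [fidofvid] → [fidofvit]
Rule 3 Medial Vowel Deletion: [fidofvit] → [fdofvt]

[fdofvt]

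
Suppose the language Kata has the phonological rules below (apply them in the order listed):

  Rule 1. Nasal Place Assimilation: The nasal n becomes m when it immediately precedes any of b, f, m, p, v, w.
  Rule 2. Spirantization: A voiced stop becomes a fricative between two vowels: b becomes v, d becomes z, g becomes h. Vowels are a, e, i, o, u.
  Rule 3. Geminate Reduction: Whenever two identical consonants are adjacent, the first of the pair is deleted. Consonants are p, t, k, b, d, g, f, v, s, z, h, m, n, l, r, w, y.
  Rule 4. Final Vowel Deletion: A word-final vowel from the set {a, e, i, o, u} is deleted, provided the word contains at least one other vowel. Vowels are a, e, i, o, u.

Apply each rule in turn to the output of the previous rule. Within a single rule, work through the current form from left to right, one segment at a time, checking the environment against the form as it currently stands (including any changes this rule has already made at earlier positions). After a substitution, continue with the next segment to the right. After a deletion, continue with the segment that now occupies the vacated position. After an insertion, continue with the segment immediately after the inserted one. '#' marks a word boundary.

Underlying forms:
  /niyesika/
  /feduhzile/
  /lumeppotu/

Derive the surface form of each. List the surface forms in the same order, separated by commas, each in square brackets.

/niyesika/:
  Rule 1 Nasal Place Assimilation: no change — [niyesika]
  Rule 2 Spirantization: no change — [niyesika]
  Rule 3 Geminate Reduction: no change — [niyesika]
  Rule 4 Final Vowel Deletion: [niyesika] → [niyesik]
/feduhzile/:
  Rule 1 Nasal Place Assimilation: no change — [feduhzile]
  Rule 2 Spirantization: [feduhzile] → [fezuhzile]
  Rule 3 Geminate Reduction: no change — [fezuhzile]
  Rule 4 Final Vowel Deletion: [fezuhzile] → [fezuhzil]
/lumeppotu/:
  Rule 1 Nasal Place Assimilation: no change — [lumeppotu]
  Rule 2 Spirantization: no change — [lumeppotu]
  Rule 3 Geminate Reduction: [lumeppotu] → [lumepotu]
  Rule 4 Final Vowel Deletion: [lumepotu] → [lumepot]

[niyesik], [fezuhzil], [lumepot]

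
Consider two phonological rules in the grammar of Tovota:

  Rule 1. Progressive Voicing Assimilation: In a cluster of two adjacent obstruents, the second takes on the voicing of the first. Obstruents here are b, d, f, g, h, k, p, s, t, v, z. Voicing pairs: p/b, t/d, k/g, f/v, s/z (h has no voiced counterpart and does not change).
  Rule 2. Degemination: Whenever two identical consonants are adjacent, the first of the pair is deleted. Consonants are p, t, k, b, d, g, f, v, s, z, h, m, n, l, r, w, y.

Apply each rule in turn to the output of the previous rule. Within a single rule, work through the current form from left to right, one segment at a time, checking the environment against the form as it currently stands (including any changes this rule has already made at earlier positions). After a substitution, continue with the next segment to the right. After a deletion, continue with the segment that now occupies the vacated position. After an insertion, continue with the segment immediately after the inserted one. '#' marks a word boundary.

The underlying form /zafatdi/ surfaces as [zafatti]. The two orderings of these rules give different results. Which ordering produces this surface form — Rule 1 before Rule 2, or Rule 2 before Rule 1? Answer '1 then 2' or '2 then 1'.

Order 1 then 2:
  1 Progressive Voicing Assimilation: [zafatdi] → [zafatti]
  2 Degemination: [zafatti] → [zafati]
  result: [zafati]
Order 2 then 1:
  2 Degemination: no change — [zafatdi]
  1 Progressive Voicing Assimilation: [zafatdi] → [zafatti]
  result: [zafatti]

2 then 1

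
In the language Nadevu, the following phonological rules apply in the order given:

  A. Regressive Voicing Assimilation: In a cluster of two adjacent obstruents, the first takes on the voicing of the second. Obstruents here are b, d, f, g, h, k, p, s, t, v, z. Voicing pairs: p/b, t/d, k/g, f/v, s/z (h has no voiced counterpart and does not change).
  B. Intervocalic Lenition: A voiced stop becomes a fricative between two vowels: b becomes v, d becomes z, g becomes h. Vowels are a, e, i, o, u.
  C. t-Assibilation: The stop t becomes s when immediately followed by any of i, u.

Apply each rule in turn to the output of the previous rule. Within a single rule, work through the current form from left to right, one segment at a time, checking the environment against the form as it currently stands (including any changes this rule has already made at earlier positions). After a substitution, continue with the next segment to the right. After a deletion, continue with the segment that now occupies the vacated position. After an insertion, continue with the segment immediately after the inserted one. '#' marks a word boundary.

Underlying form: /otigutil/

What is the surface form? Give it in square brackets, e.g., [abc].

A Regressive Voicing Assimilation: no change — [otigutil]
B Intervocalic Lenition: [otigutil] → [otihutil]
C t-Assibilation: [otihutil] → [osihusil]

[osihusil]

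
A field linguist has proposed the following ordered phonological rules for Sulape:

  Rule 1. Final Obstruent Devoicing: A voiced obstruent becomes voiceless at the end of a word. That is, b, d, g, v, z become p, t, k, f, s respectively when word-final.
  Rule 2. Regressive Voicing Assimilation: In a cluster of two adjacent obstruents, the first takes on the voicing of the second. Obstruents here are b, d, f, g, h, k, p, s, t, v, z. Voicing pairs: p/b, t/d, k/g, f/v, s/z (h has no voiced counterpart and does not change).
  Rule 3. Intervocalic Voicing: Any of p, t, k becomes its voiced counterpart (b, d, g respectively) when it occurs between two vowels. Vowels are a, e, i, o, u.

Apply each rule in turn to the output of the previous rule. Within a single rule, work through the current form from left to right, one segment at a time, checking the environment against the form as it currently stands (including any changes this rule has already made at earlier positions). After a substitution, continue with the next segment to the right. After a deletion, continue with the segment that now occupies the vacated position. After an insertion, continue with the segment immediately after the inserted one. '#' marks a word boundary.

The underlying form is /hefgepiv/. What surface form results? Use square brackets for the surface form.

Rule 1 Final Obstruent Devoicing: [hefgepiv] → [hefgepif]
Rule 2 Regressive Voicing Assimilation: [hefgepif] → [hevgepif]
Rule 3 Intervocalic Voicing: [hevgepif] → [hevgebif]

[hevgebif]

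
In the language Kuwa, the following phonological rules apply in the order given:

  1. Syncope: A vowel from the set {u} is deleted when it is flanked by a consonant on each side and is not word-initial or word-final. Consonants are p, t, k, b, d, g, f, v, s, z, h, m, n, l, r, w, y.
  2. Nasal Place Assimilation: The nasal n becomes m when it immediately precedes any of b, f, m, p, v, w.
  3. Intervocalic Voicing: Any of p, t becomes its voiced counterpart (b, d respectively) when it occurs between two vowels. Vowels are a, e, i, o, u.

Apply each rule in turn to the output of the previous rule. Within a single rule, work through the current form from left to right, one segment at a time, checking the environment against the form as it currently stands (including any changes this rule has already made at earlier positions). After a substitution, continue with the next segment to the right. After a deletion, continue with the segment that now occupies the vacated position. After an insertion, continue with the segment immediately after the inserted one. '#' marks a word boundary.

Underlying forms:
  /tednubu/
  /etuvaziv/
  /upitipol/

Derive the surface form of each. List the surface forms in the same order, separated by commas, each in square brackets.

[tedmbu], [etvaziv], [ubidibol]

/tednubu/:
  1 Syncope: [tednubu] → [tednbu]
  2 Nasal Place Assimilation: [tednbu] → [tedmbu]
  3 Intervocalic Voicing: no change — [tedmbu]
/etuvaziv/:
  1 Syncope: [etuvaziv] → [etvaziv]
  2 Nasal Place Assimilation: no change — [etvaziv]
  3 Intervocalic Voicing: no change — [etvaziv]
/upitipol/:
  1 Syncope: no change — [upitipol]
  2 Nasal Place Assimilation: no change — [upitipol]
  3 Intervocalic Voicing: [upitipol] → [ubidibol]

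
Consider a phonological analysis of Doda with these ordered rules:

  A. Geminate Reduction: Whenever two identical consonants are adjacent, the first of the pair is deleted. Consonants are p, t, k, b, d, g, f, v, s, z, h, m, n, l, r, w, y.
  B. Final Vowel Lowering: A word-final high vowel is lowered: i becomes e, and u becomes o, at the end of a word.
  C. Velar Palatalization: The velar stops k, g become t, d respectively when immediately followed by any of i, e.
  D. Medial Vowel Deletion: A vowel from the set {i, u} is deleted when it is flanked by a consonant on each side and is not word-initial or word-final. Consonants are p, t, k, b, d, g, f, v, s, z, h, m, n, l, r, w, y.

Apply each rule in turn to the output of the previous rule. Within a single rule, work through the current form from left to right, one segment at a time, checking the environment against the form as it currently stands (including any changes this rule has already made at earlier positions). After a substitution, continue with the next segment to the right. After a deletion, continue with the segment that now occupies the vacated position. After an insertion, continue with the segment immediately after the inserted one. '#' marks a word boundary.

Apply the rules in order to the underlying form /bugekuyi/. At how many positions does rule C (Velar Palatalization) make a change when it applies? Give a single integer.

1

A Geminate Reduction: no change — [bugekuyi]
B Final Vowel Lowering: [bugekuyi] → [bugekuye]
C Velar Palatalization: [bugekuye] → [budekuye]
D Medial Vowel Deletion: [budekuye] → [bdekye]
Rule C changed 1 position(s).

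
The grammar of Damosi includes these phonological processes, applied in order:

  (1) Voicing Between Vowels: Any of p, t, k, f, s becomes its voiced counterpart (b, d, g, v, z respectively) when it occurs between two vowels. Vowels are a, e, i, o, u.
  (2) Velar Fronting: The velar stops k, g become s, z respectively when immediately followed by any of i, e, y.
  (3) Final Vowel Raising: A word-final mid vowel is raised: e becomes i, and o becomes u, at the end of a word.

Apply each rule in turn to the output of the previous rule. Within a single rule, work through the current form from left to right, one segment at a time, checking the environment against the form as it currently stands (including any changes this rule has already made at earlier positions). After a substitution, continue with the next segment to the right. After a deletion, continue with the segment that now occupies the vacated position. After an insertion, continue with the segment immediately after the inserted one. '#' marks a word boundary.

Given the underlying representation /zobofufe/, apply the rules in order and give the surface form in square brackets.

(1) Voicing Between Vowels: [zobofufe] → [zobovuve]
(2) Velar Fronting: no change — [zobovuve]
(3) Final Vowel Raising: [zobovuve] → [zobovuvi]

[zobovuvi]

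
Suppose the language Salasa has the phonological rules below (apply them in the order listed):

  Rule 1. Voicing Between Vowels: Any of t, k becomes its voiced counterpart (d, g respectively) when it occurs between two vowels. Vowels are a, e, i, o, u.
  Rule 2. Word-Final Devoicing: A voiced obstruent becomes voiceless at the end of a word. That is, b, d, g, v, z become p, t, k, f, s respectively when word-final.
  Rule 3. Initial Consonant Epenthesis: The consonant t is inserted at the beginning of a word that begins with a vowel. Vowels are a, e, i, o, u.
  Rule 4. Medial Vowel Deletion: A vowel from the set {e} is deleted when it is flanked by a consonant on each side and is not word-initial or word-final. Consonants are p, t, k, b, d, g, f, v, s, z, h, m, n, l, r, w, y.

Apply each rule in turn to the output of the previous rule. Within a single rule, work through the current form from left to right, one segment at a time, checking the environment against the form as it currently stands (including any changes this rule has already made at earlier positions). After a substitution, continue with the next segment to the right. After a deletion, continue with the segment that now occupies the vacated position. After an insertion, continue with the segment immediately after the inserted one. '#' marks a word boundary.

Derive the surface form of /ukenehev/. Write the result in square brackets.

[tugnhf]

Rule 1 Voicing Between Vowels: [ukenehev] → [ugenehev]
Rule 2 Word-Final Devoicing: [ugenehev] → [ugenehef]
Rule 3 Initial Consonant Epenthesis: [ugenehef] → [tugenehef]
Rule 4 Medial Vowel Deletion: [tugenehef] → [tugnhf]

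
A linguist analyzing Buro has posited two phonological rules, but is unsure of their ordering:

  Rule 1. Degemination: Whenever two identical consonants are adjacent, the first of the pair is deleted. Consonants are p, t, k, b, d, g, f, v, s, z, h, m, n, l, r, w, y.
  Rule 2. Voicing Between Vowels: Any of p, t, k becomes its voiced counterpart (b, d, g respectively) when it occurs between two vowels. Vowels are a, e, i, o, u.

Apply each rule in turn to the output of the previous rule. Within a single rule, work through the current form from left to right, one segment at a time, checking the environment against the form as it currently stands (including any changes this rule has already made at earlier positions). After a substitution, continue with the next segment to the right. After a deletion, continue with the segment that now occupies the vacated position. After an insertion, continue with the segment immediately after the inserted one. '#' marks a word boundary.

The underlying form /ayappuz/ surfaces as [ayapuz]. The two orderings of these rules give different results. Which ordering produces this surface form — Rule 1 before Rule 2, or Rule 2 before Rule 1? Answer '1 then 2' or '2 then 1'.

2 then 1

Order 1 then 2:
  1 Degemination: [ayappuz] → [ayapuz]
  2 Voicing Between Vowels: [ayapuz] → [ayabuz]
  result: [ayabuz]
Order 2 then 1:
  2 Voicing Between Vowels: no change — [ayappuz]
  1 Degemination: [ayappuz] → [ayapuz]
  result: [ayapuz]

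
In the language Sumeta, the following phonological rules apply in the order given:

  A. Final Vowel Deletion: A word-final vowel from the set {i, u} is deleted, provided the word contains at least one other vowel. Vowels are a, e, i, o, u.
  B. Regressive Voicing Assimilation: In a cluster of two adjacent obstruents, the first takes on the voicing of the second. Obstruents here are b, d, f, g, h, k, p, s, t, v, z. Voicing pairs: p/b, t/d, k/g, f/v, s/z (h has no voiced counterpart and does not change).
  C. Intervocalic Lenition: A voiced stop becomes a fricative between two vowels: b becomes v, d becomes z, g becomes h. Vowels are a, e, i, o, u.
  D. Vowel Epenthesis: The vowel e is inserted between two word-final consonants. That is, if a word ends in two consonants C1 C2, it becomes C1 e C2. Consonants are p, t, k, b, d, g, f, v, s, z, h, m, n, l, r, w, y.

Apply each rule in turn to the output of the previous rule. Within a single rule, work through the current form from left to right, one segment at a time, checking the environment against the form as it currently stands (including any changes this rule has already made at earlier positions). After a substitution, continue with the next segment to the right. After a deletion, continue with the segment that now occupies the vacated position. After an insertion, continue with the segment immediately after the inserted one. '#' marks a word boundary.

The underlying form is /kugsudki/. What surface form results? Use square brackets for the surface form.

A Final Vowel Deletion: [kugsudki] → [kugsudk]
B Regressive Voicing Assimilation: [kugsudk] → [kuksutk]
C Intervocalic Lenition: no change — [kuksutk]
D Vowel Epenthesis: [kuksutk] → [kuksutek]

[kuksutek]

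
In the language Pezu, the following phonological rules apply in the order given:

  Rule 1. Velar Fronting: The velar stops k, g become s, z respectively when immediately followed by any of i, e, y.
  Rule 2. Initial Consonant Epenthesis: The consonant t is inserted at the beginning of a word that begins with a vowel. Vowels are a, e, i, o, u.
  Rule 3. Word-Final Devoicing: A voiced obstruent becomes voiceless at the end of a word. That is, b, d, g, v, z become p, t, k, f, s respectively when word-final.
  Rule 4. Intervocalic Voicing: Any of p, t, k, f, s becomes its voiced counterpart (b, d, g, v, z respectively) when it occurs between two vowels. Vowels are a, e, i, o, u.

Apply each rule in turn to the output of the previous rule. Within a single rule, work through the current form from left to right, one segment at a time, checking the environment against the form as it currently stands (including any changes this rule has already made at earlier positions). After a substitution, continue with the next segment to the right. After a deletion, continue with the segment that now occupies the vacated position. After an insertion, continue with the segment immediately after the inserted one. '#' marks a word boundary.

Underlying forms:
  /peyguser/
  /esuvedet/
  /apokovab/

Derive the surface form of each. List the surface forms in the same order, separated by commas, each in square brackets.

[peyguzer], [tezuvedet], [tabogovap]

/peyguser/:
  Rule 1 Velar Fronting: no change — [peyguser]
  Rule 2 Initial Consonant Epenthesis: no change — [peyguser]
  Rule 3 Word-Final Devoicing: no change — [peyguser]
  Rule 4 Intervocalic Voicing: [peyguser] → [peyguzer]
/esuvedet/:
  Rule 1 Velar Fronting: no change — [esuvedet]
  Rule 2 Initial Consonant Epenthesis: [esuvedet] → [tesuvedet]
  Rule 3 Word-Final Devoicing: no change — [tesuvedet]
  Rule 4 Intervocalic Voicing: [tesuvedet] → [tezuvedet]
/apokovab/:
  Rule 1 Velar Fronting: no change — [apokovab]
  Rule 2 Initial Consonant Epenthesis: [apokovab] → [tapokovab]
  Rule 3 Word-Final Devoicing: [tapokovab] → [tapokovap]
  Rule 4 Intervocalic Voicing: [tapokovap] → [tabogovap]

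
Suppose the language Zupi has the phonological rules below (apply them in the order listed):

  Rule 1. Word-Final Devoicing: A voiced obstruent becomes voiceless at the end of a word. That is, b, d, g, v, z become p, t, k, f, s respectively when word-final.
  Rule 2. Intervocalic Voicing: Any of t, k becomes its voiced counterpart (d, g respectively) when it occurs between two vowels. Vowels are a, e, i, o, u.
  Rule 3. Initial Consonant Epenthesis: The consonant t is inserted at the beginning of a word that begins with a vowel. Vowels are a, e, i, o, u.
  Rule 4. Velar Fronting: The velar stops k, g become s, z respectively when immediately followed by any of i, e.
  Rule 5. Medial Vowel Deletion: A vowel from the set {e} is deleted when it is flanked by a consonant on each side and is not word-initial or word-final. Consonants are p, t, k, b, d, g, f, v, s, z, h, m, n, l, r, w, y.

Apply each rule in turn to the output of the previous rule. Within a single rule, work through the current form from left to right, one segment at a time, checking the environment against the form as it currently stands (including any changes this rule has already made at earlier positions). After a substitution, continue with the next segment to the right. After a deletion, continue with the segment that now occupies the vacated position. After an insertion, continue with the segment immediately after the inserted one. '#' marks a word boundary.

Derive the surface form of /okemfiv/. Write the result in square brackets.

[tozmfif]

Rule 1 Word-Final Devoicing: [okemfiv] → [okemfif]
Rule 2 Intervocalic Voicing: [okemfif] → [ogemfif]
Rule 3 Initial Consonant Epenthesis: [ogemfif] → [togemfif]
Rule 4 Velar Fronting: [togemfif] → [tozemfif]
Rule 5 Medial Vowel Deletion: [tozemfif] → [tozmfif]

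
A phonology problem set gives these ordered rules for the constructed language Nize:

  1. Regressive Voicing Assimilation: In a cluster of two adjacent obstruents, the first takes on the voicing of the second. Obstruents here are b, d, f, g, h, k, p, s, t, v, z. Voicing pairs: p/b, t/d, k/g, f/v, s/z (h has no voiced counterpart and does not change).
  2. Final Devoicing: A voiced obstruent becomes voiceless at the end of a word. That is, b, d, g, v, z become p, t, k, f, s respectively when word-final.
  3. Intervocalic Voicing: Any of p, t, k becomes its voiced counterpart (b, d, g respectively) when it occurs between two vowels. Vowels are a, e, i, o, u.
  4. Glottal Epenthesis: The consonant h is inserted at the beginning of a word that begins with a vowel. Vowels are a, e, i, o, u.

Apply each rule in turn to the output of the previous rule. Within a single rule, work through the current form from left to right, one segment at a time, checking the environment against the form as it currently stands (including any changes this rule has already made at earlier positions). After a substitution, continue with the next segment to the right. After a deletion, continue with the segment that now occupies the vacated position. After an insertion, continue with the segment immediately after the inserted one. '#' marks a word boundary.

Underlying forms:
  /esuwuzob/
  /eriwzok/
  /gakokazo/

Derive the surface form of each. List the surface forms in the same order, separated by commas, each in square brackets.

[hesuwuzop], [heriwzok], [gagogazo]

/esuwuzob/:
  1 Regressive Voicing Assimilation: no change — [esuwuzob]
  2 Final Devoicing: [esuwuzob] → [esuwuzop]
  3 Intervocalic Voicing: no change — [esuwuzop]
  4 Glottal Epenthesis: [esuwuzop] → [hesuwuzop]
/eriwzok/:
  1 Regressive Voicing Assimilation: no change — [eriwzok]
  2 Final Devoicing: no change — [eriwzok]
  3 Intervocalic Voicing: no change — [eriwzok]
  4 Glottal Epenthesis: [eriwzok] → [heriwzok]
/gakokazo/:
  1 Regressive Voicing Assimilation: no change — [gakokazo]
  2 Final Devoicing: no change — [gakokazo]
  3 Intervocalic Voicing: [gakokazo] → [gagogazo]
  4 Glottal Epenthesis: no change — [gagogazo]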